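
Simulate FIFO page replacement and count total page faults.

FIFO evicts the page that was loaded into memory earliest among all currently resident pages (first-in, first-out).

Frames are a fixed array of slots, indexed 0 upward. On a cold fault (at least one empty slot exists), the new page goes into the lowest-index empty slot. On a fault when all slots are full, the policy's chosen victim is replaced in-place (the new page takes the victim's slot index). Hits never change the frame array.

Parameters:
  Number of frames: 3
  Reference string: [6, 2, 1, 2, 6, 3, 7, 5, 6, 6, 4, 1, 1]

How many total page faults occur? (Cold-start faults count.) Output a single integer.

Answer: 9

Derivation:
Step 0: ref 6 → FAULT, frames=[6,-,-]
Step 1: ref 2 → FAULT, frames=[6,2,-]
Step 2: ref 1 → FAULT, frames=[6,2,1]
Step 3: ref 2 → HIT, frames=[6,2,1]
Step 4: ref 6 → HIT, frames=[6,2,1]
Step 5: ref 3 → FAULT (evict 6), frames=[3,2,1]
Step 6: ref 7 → FAULT (evict 2), frames=[3,7,1]
Step 7: ref 5 → FAULT (evict 1), frames=[3,7,5]
Step 8: ref 6 → FAULT (evict 3), frames=[6,7,5]
Step 9: ref 6 → HIT, frames=[6,7,5]
Step 10: ref 4 → FAULT (evict 7), frames=[6,4,5]
Step 11: ref 1 → FAULT (evict 5), frames=[6,4,1]
Step 12: ref 1 → HIT, frames=[6,4,1]
Total faults: 9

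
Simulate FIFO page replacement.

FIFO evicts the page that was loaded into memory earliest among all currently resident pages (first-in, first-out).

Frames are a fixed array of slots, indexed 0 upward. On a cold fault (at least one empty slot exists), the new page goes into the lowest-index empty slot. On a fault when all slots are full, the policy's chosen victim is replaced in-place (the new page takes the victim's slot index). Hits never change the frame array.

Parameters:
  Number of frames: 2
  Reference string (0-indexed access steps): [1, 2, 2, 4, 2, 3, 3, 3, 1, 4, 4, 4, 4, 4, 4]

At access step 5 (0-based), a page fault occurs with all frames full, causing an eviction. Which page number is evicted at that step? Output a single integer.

Answer: 2

Derivation:
Step 0: ref 1 -> FAULT, frames=[1,-]
Step 1: ref 2 -> FAULT, frames=[1,2]
Step 2: ref 2 -> HIT, frames=[1,2]
Step 3: ref 4 -> FAULT, evict 1, frames=[4,2]
Step 4: ref 2 -> HIT, frames=[4,2]
Step 5: ref 3 -> FAULT, evict 2, frames=[4,3]
At step 5: evicted page 2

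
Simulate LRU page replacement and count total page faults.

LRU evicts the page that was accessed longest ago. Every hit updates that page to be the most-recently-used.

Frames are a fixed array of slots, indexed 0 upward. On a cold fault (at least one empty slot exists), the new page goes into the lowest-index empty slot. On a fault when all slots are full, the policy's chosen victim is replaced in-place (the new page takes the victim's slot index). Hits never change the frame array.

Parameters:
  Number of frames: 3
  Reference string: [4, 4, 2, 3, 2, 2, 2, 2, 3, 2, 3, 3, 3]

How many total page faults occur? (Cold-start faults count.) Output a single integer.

Step 0: ref 4 → FAULT, frames=[4,-,-]
Step 1: ref 4 → HIT, frames=[4,-,-]
Step 2: ref 2 → FAULT, frames=[4,2,-]
Step 3: ref 3 → FAULT, frames=[4,2,3]
Step 4: ref 2 → HIT, frames=[4,2,3]
Step 5: ref 2 → HIT, frames=[4,2,3]
Step 6: ref 2 → HIT, frames=[4,2,3]
Step 7: ref 2 → HIT, frames=[4,2,3]
Step 8: ref 3 → HIT, frames=[4,2,3]
Step 9: ref 2 → HIT, frames=[4,2,3]
Step 10: ref 3 → HIT, frames=[4,2,3]
Step 11: ref 3 → HIT, frames=[4,2,3]
Step 12: ref 3 → HIT, frames=[4,2,3]
Total faults: 3

Answer: 3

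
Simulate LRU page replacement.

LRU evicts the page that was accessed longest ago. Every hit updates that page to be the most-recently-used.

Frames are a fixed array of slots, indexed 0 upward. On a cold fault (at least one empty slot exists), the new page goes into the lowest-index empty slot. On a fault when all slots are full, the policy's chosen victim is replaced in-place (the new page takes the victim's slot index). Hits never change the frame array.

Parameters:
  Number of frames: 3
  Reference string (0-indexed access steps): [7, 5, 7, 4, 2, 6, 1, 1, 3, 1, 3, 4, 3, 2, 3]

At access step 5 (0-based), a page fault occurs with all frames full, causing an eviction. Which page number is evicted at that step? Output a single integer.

Step 0: ref 7 -> FAULT, frames=[7,-,-]
Step 1: ref 5 -> FAULT, frames=[7,5,-]
Step 2: ref 7 -> HIT, frames=[7,5,-]
Step 3: ref 4 -> FAULT, frames=[7,5,4]
Step 4: ref 2 -> FAULT, evict 5, frames=[7,2,4]
Step 5: ref 6 -> FAULT, evict 7, frames=[6,2,4]
At step 5: evicted page 7

Answer: 7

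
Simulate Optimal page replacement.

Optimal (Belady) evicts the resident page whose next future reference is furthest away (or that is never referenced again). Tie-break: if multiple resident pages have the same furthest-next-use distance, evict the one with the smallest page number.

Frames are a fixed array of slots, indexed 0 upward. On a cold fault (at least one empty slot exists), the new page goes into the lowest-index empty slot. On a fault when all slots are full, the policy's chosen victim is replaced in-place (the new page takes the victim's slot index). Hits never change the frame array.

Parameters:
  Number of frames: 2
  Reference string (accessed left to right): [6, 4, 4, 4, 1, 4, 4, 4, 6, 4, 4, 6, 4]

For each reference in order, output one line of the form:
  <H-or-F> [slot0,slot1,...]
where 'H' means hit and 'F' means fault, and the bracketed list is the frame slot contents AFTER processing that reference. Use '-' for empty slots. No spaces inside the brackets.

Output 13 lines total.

F [6,-]
F [6,4]
H [6,4]
H [6,4]
F [1,4]
H [1,4]
H [1,4]
H [1,4]
F [6,4]
H [6,4]
H [6,4]
H [6,4]
H [6,4]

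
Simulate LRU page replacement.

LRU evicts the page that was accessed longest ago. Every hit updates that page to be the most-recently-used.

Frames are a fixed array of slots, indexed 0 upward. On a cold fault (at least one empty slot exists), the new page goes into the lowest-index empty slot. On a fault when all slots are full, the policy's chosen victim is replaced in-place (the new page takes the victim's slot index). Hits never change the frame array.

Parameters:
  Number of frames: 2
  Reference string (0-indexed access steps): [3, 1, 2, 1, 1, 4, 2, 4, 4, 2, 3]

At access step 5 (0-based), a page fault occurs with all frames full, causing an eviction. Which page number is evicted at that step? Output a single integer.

Step 0: ref 3 -> FAULT, frames=[3,-]
Step 1: ref 1 -> FAULT, frames=[3,1]
Step 2: ref 2 -> FAULT, evict 3, frames=[2,1]
Step 3: ref 1 -> HIT, frames=[2,1]
Step 4: ref 1 -> HIT, frames=[2,1]
Step 5: ref 4 -> FAULT, evict 2, frames=[4,1]
At step 5: evicted page 2

Answer: 2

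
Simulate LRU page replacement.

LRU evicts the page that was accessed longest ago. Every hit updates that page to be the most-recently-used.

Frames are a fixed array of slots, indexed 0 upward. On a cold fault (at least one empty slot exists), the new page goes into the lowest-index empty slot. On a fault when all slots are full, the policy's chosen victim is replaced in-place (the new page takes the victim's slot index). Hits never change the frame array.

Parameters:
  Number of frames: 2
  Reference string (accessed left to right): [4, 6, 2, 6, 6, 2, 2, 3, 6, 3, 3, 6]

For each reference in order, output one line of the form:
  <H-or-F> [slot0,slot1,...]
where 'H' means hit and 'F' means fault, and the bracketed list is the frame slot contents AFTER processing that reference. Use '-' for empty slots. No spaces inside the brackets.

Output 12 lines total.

F [4,-]
F [4,6]
F [2,6]
H [2,6]
H [2,6]
H [2,6]
H [2,6]
F [2,3]
F [6,3]
H [6,3]
H [6,3]
H [6,3]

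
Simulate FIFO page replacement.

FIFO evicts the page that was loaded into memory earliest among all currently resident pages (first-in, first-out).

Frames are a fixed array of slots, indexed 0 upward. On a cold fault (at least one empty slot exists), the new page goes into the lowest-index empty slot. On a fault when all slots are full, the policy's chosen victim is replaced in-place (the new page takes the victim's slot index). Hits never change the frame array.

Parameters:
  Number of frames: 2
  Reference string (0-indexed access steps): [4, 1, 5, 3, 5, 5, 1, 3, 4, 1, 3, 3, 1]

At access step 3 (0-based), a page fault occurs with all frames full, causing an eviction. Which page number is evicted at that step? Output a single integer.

Answer: 1

Derivation:
Step 0: ref 4 -> FAULT, frames=[4,-]
Step 1: ref 1 -> FAULT, frames=[4,1]
Step 2: ref 5 -> FAULT, evict 4, frames=[5,1]
Step 3: ref 3 -> FAULT, evict 1, frames=[5,3]
At step 3: evicted page 1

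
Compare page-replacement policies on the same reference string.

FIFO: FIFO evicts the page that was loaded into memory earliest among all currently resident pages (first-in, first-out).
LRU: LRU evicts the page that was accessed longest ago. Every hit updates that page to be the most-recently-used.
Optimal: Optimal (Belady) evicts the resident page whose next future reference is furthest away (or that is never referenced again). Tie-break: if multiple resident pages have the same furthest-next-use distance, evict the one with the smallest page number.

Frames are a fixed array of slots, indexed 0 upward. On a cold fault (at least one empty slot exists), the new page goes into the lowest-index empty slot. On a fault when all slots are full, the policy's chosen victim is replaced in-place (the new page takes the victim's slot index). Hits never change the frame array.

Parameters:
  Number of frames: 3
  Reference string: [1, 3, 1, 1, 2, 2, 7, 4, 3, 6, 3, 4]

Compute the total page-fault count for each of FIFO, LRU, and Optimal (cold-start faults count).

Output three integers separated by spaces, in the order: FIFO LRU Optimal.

--- FIFO ---
  step 0: ref 1 -> FAULT, frames=[1,-,-] (faults so far: 1)
  step 1: ref 3 -> FAULT, frames=[1,3,-] (faults so far: 2)
  step 2: ref 1 -> HIT, frames=[1,3,-] (faults so far: 2)
  step 3: ref 1 -> HIT, frames=[1,3,-] (faults so far: 2)
  step 4: ref 2 -> FAULT, frames=[1,3,2] (faults so far: 3)
  step 5: ref 2 -> HIT, frames=[1,3,2] (faults so far: 3)
  step 6: ref 7 -> FAULT, evict 1, frames=[7,3,2] (faults so far: 4)
  step 7: ref 4 -> FAULT, evict 3, frames=[7,4,2] (faults so far: 5)
  step 8: ref 3 -> FAULT, evict 2, frames=[7,4,3] (faults so far: 6)
  step 9: ref 6 -> FAULT, evict 7, frames=[6,4,3] (faults so far: 7)
  step 10: ref 3 -> HIT, frames=[6,4,3] (faults so far: 7)
  step 11: ref 4 -> HIT, frames=[6,4,3] (faults so far: 7)
  FIFO total faults: 7
--- LRU ---
  step 0: ref 1 -> FAULT, frames=[1,-,-] (faults so far: 1)
  step 1: ref 3 -> FAULT, frames=[1,3,-] (faults so far: 2)
  step 2: ref 1 -> HIT, frames=[1,3,-] (faults so far: 2)
  step 3: ref 1 -> HIT, frames=[1,3,-] (faults so far: 2)
  step 4: ref 2 -> FAULT, frames=[1,3,2] (faults so far: 3)
  step 5: ref 2 -> HIT, frames=[1,3,2] (faults so far: 3)
  step 6: ref 7 -> FAULT, evict 3, frames=[1,7,2] (faults so far: 4)
  step 7: ref 4 -> FAULT, evict 1, frames=[4,7,2] (faults so far: 5)
  step 8: ref 3 -> FAULT, evict 2, frames=[4,7,3] (faults so far: 6)
  step 9: ref 6 -> FAULT, evict 7, frames=[4,6,3] (faults so far: 7)
  step 10: ref 3 -> HIT, frames=[4,6,3] (faults so far: 7)
  step 11: ref 4 -> HIT, frames=[4,6,3] (faults so far: 7)
  LRU total faults: 7
--- Optimal ---
  step 0: ref 1 -> FAULT, frames=[1,-,-] (faults so far: 1)
  step 1: ref 3 -> FAULT, frames=[1,3,-] (faults so far: 2)
  step 2: ref 1 -> HIT, frames=[1,3,-] (faults so far: 2)
  step 3: ref 1 -> HIT, frames=[1,3,-] (faults so far: 2)
  step 4: ref 2 -> FAULT, frames=[1,3,2] (faults so far: 3)
  step 5: ref 2 -> HIT, frames=[1,3,2] (faults so far: 3)
  step 6: ref 7 -> FAULT, evict 1, frames=[7,3,2] (faults so far: 4)
  step 7: ref 4 -> FAULT, evict 2, frames=[7,3,4] (faults so far: 5)
  step 8: ref 3 -> HIT, frames=[7,3,4] (faults so far: 5)
  step 9: ref 6 -> FAULT, evict 7, frames=[6,3,4] (faults so far: 6)
  step 10: ref 3 -> HIT, frames=[6,3,4] (faults so far: 6)
  step 11: ref 4 -> HIT, frames=[6,3,4] (faults so far: 6)
  Optimal total faults: 6

Answer: 7 7 6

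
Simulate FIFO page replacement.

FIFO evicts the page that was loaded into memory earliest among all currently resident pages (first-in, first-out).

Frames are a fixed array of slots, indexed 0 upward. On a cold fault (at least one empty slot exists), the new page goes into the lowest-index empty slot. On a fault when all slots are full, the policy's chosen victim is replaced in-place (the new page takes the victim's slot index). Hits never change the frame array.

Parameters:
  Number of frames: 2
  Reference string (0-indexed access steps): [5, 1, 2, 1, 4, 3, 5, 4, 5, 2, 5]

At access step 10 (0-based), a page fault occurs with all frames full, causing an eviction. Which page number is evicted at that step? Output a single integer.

Step 0: ref 5 -> FAULT, frames=[5,-]
Step 1: ref 1 -> FAULT, frames=[5,1]
Step 2: ref 2 -> FAULT, evict 5, frames=[2,1]
Step 3: ref 1 -> HIT, frames=[2,1]
Step 4: ref 4 -> FAULT, evict 1, frames=[2,4]
Step 5: ref 3 -> FAULT, evict 2, frames=[3,4]
Step 6: ref 5 -> FAULT, evict 4, frames=[3,5]
Step 7: ref 4 -> FAULT, evict 3, frames=[4,5]
Step 8: ref 5 -> HIT, frames=[4,5]
Step 9: ref 2 -> FAULT, evict 5, frames=[4,2]
Step 10: ref 5 -> FAULT, evict 4, frames=[5,2]
At step 10: evicted page 4

Answer: 4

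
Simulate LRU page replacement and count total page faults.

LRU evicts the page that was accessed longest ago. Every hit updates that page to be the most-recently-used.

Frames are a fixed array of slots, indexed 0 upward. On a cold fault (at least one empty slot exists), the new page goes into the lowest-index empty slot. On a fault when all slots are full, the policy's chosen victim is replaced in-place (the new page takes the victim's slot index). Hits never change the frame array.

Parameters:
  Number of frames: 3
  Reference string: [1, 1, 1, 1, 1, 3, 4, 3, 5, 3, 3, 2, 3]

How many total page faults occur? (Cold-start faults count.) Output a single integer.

Step 0: ref 1 → FAULT, frames=[1,-,-]
Step 1: ref 1 → HIT, frames=[1,-,-]
Step 2: ref 1 → HIT, frames=[1,-,-]
Step 3: ref 1 → HIT, frames=[1,-,-]
Step 4: ref 1 → HIT, frames=[1,-,-]
Step 5: ref 3 → FAULT, frames=[1,3,-]
Step 6: ref 4 → FAULT, frames=[1,3,4]
Step 7: ref 3 → HIT, frames=[1,3,4]
Step 8: ref 5 → FAULT (evict 1), frames=[5,3,4]
Step 9: ref 3 → HIT, frames=[5,3,4]
Step 10: ref 3 → HIT, frames=[5,3,4]
Step 11: ref 2 → FAULT (evict 4), frames=[5,3,2]
Step 12: ref 3 → HIT, frames=[5,3,2]
Total faults: 5

Answer: 5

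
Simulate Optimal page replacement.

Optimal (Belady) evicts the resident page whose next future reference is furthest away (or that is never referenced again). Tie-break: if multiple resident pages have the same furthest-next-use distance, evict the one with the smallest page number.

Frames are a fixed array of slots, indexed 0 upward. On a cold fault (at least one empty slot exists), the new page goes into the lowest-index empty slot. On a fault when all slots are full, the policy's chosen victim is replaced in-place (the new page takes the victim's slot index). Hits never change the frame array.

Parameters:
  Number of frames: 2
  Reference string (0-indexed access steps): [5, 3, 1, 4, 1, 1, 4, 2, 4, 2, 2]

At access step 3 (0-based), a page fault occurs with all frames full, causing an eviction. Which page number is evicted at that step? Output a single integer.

Step 0: ref 5 -> FAULT, frames=[5,-]
Step 1: ref 3 -> FAULT, frames=[5,3]
Step 2: ref 1 -> FAULT, evict 3, frames=[5,1]
Step 3: ref 4 -> FAULT, evict 5, frames=[4,1]
At step 3: evicted page 5

Answer: 5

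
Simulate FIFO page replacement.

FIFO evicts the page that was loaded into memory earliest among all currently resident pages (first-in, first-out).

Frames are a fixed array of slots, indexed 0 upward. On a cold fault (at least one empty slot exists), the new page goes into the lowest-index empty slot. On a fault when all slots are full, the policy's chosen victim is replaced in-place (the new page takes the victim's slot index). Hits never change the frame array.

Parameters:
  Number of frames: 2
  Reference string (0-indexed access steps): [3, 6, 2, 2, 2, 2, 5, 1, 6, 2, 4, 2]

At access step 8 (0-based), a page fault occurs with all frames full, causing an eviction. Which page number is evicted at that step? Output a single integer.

Step 0: ref 3 -> FAULT, frames=[3,-]
Step 1: ref 6 -> FAULT, frames=[3,6]
Step 2: ref 2 -> FAULT, evict 3, frames=[2,6]
Step 3: ref 2 -> HIT, frames=[2,6]
Step 4: ref 2 -> HIT, frames=[2,6]
Step 5: ref 2 -> HIT, frames=[2,6]
Step 6: ref 5 -> FAULT, evict 6, frames=[2,5]
Step 7: ref 1 -> FAULT, evict 2, frames=[1,5]
Step 8: ref 6 -> FAULT, evict 5, frames=[1,6]
At step 8: evicted page 5

Answer: 5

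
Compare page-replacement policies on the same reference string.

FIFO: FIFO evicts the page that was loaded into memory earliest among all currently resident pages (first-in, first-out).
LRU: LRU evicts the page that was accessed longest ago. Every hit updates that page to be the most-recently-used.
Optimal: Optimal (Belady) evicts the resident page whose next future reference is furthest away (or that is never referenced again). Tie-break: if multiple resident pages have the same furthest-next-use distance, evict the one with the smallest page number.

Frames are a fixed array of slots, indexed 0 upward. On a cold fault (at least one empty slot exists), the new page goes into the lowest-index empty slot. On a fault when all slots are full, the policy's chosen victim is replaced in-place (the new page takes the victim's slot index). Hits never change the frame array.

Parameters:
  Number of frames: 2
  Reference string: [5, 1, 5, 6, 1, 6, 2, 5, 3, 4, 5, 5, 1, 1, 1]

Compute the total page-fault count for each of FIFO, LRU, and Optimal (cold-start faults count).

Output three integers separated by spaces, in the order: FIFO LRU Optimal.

--- FIFO ---
  step 0: ref 5 -> FAULT, frames=[5,-] (faults so far: 1)
  step 1: ref 1 -> FAULT, frames=[5,1] (faults so far: 2)
  step 2: ref 5 -> HIT, frames=[5,1] (faults so far: 2)
  step 3: ref 6 -> FAULT, evict 5, frames=[6,1] (faults so far: 3)
  step 4: ref 1 -> HIT, frames=[6,1] (faults so far: 3)
  step 5: ref 6 -> HIT, frames=[6,1] (faults so far: 3)
  step 6: ref 2 -> FAULT, evict 1, frames=[6,2] (faults so far: 4)
  step 7: ref 5 -> FAULT, evict 6, frames=[5,2] (faults so far: 5)
  step 8: ref 3 -> FAULT, evict 2, frames=[5,3] (faults so far: 6)
  step 9: ref 4 -> FAULT, evict 5, frames=[4,3] (faults so far: 7)
  step 10: ref 5 -> FAULT, evict 3, frames=[4,5] (faults so far: 8)
  step 11: ref 5 -> HIT, frames=[4,5] (faults so far: 8)
  step 12: ref 1 -> FAULT, evict 4, frames=[1,5] (faults so far: 9)
  step 13: ref 1 -> HIT, frames=[1,5] (faults so far: 9)
  step 14: ref 1 -> HIT, frames=[1,5] (faults so far: 9)
  FIFO total faults: 9
--- LRU ---
  step 0: ref 5 -> FAULT, frames=[5,-] (faults so far: 1)
  step 1: ref 1 -> FAULT, frames=[5,1] (faults so far: 2)
  step 2: ref 5 -> HIT, frames=[5,1] (faults so far: 2)
  step 3: ref 6 -> FAULT, evict 1, frames=[5,6] (faults so far: 3)
  step 4: ref 1 -> FAULT, evict 5, frames=[1,6] (faults so far: 4)
  step 5: ref 6 -> HIT, frames=[1,6] (faults so far: 4)
  step 6: ref 2 -> FAULT, evict 1, frames=[2,6] (faults so far: 5)
  step 7: ref 5 -> FAULT, evict 6, frames=[2,5] (faults so far: 6)
  step 8: ref 3 -> FAULT, evict 2, frames=[3,5] (faults so far: 7)
  step 9: ref 4 -> FAULT, evict 5, frames=[3,4] (faults so far: 8)
  step 10: ref 5 -> FAULT, evict 3, frames=[5,4] (faults so far: 9)
  step 11: ref 5 -> HIT, frames=[5,4] (faults so far: 9)
  step 12: ref 1 -> FAULT, evict 4, frames=[5,1] (faults so far: 10)
  step 13: ref 1 -> HIT, frames=[5,1] (faults so far: 10)
  step 14: ref 1 -> HIT, frames=[5,1] (faults so far: 10)
  LRU total faults: 10
--- Optimal ---
  step 0: ref 5 -> FAULT, frames=[5,-] (faults so far: 1)
  step 1: ref 1 -> FAULT, frames=[5,1] (faults so far: 2)
  step 2: ref 5 -> HIT, frames=[5,1] (faults so far: 2)
  step 3: ref 6 -> FAULT, evict 5, frames=[6,1] (faults so far: 3)
  step 4: ref 1 -> HIT, frames=[6,1] (faults so far: 3)
  step 5: ref 6 -> HIT, frames=[6,1] (faults so far: 3)
  step 6: ref 2 -> FAULT, evict 6, frames=[2,1] (faults so far: 4)
  step 7: ref 5 -> FAULT, evict 2, frames=[5,1] (faults so far: 5)
  step 8: ref 3 -> FAULT, evict 1, frames=[5,3] (faults so far: 6)
  step 9: ref 4 -> FAULT, evict 3, frames=[5,4] (faults so far: 7)
  step 10: ref 5 -> HIT, frames=[5,4] (faults so far: 7)
  step 11: ref 5 -> HIT, frames=[5,4] (faults so far: 7)
  step 12: ref 1 -> FAULT, evict 4, frames=[5,1] (faults so far: 8)
  step 13: ref 1 -> HIT, frames=[5,1] (faults so far: 8)
  step 14: ref 1 -> HIT, frames=[5,1] (faults so far: 8)
  Optimal total faults: 8

Answer: 9 10 8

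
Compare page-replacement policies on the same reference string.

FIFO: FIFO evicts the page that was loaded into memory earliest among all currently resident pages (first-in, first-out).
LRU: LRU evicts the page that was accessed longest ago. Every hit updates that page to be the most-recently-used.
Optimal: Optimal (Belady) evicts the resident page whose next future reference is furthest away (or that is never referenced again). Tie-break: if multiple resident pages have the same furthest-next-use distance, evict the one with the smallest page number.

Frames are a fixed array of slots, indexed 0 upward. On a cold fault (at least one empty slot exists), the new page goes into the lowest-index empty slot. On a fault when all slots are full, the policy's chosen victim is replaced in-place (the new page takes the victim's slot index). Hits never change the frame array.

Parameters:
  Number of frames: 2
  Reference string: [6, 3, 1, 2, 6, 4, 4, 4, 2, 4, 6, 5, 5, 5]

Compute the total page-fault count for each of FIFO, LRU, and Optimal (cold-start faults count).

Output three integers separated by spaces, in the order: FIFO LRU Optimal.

--- FIFO ---
  step 0: ref 6 -> FAULT, frames=[6,-] (faults so far: 1)
  step 1: ref 3 -> FAULT, frames=[6,3] (faults so far: 2)
  step 2: ref 1 -> FAULT, evict 6, frames=[1,3] (faults so far: 3)
  step 3: ref 2 -> FAULT, evict 3, frames=[1,2] (faults so far: 4)
  step 4: ref 6 -> FAULT, evict 1, frames=[6,2] (faults so far: 5)
  step 5: ref 4 -> FAULT, evict 2, frames=[6,4] (faults so far: 6)
  step 6: ref 4 -> HIT, frames=[6,4] (faults so far: 6)
  step 7: ref 4 -> HIT, frames=[6,4] (faults so far: 6)
  step 8: ref 2 -> FAULT, evict 6, frames=[2,4] (faults so far: 7)
  step 9: ref 4 -> HIT, frames=[2,4] (faults so far: 7)
  step 10: ref 6 -> FAULT, evict 4, frames=[2,6] (faults so far: 8)
  step 11: ref 5 -> FAULT, evict 2, frames=[5,6] (faults so far: 9)
  step 12: ref 5 -> HIT, frames=[5,6] (faults so far: 9)
  step 13: ref 5 -> HIT, frames=[5,6] (faults so far: 9)
  FIFO total faults: 9
--- LRU ---
  step 0: ref 6 -> FAULT, frames=[6,-] (faults so far: 1)
  step 1: ref 3 -> FAULT, frames=[6,3] (faults so far: 2)
  step 2: ref 1 -> FAULT, evict 6, frames=[1,3] (faults so far: 3)
  step 3: ref 2 -> FAULT, evict 3, frames=[1,2] (faults so far: 4)
  step 4: ref 6 -> FAULT, evict 1, frames=[6,2] (faults so far: 5)
  step 5: ref 4 -> FAULT, evict 2, frames=[6,4] (faults so far: 6)
  step 6: ref 4 -> HIT, frames=[6,4] (faults so far: 6)
  step 7: ref 4 -> HIT, frames=[6,4] (faults so far: 6)
  step 8: ref 2 -> FAULT, evict 6, frames=[2,4] (faults so far: 7)
  step 9: ref 4 -> HIT, frames=[2,4] (faults so far: 7)
  step 10: ref 6 -> FAULT, evict 2, frames=[6,4] (faults so far: 8)
  step 11: ref 5 -> FAULT, evict 4, frames=[6,5] (faults so far: 9)
  step 12: ref 5 -> HIT, frames=[6,5] (faults so far: 9)
  step 13: ref 5 -> HIT, frames=[6,5] (faults so far: 9)
  LRU total faults: 9
--- Optimal ---
  step 0: ref 6 -> FAULT, frames=[6,-] (faults so far: 1)
  step 1: ref 3 -> FAULT, frames=[6,3] (faults so far: 2)
  step 2: ref 1 -> FAULT, evict 3, frames=[6,1] (faults so far: 3)
  step 3: ref 2 -> FAULT, evict 1, frames=[6,2] (faults so far: 4)
  step 4: ref 6 -> HIT, frames=[6,2] (faults so far: 4)
  step 5: ref 4 -> FAULT, evict 6, frames=[4,2] (faults so far: 5)
  step 6: ref 4 -> HIT, frames=[4,2] (faults so far: 5)
  step 7: ref 4 -> HIT, frames=[4,2] (faults so far: 5)
  step 8: ref 2 -> HIT, frames=[4,2] (faults so far: 5)
  step 9: ref 4 -> HIT, frames=[4,2] (faults so far: 5)
  step 10: ref 6 -> FAULT, evict 2, frames=[4,6] (faults so far: 6)
  step 11: ref 5 -> FAULT, evict 4, frames=[5,6] (faults so far: 7)
  step 12: ref 5 -> HIT, frames=[5,6] (faults so far: 7)
  step 13: ref 5 -> HIT, frames=[5,6] (faults so far: 7)
  Optimal total faults: 7

Answer: 9 9 7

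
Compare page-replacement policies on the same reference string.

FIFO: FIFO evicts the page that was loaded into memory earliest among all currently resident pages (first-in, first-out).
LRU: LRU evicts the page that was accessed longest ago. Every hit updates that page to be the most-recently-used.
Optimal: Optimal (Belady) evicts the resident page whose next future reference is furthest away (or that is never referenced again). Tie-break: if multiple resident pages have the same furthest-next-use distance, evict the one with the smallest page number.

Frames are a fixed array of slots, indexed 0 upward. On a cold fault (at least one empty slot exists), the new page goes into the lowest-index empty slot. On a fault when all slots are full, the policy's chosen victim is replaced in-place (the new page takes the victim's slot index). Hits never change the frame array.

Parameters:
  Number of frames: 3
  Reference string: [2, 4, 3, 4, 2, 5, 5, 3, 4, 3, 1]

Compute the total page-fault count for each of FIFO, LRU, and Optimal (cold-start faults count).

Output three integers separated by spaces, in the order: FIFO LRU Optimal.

Answer: 5 7 5

Derivation:
--- FIFO ---
  step 0: ref 2 -> FAULT, frames=[2,-,-] (faults so far: 1)
  step 1: ref 4 -> FAULT, frames=[2,4,-] (faults so far: 2)
  step 2: ref 3 -> FAULT, frames=[2,4,3] (faults so far: 3)
  step 3: ref 4 -> HIT, frames=[2,4,3] (faults so far: 3)
  step 4: ref 2 -> HIT, frames=[2,4,3] (faults so far: 3)
  step 5: ref 5 -> FAULT, evict 2, frames=[5,4,3] (faults so far: 4)
  step 6: ref 5 -> HIT, frames=[5,4,3] (faults so far: 4)
  step 7: ref 3 -> HIT, frames=[5,4,3] (faults so far: 4)
  step 8: ref 4 -> HIT, frames=[5,4,3] (faults so far: 4)
  step 9: ref 3 -> HIT, frames=[5,4,3] (faults so far: 4)
  step 10: ref 1 -> FAULT, evict 4, frames=[5,1,3] (faults so far: 5)
  FIFO total faults: 5
--- LRU ---
  step 0: ref 2 -> FAULT, frames=[2,-,-] (faults so far: 1)
  step 1: ref 4 -> FAULT, frames=[2,4,-] (faults so far: 2)
  step 2: ref 3 -> FAULT, frames=[2,4,3] (faults so far: 3)
  step 3: ref 4 -> HIT, frames=[2,4,3] (faults so far: 3)
  step 4: ref 2 -> HIT, frames=[2,4,3] (faults so far: 3)
  step 5: ref 5 -> FAULT, evict 3, frames=[2,4,5] (faults so far: 4)
  step 6: ref 5 -> HIT, frames=[2,4,5] (faults so far: 4)
  step 7: ref 3 -> FAULT, evict 4, frames=[2,3,5] (faults so far: 5)
  step 8: ref 4 -> FAULT, evict 2, frames=[4,3,5] (faults so far: 6)
  step 9: ref 3 -> HIT, frames=[4,3,5] (faults so far: 6)
  step 10: ref 1 -> FAULT, evict 5, frames=[4,3,1] (faults so far: 7)
  LRU total faults: 7
--- Optimal ---
  step 0: ref 2 -> FAULT, frames=[2,-,-] (faults so far: 1)
  step 1: ref 4 -> FAULT, frames=[2,4,-] (faults so far: 2)
  step 2: ref 3 -> FAULT, frames=[2,4,3] (faults so far: 3)
  step 3: ref 4 -> HIT, frames=[2,4,3] (faults so far: 3)
  step 4: ref 2 -> HIT, frames=[2,4,3] (faults so far: 3)
  step 5: ref 5 -> FAULT, evict 2, frames=[5,4,3] (faults so far: 4)
  step 6: ref 5 -> HIT, frames=[5,4,3] (faults so far: 4)
  step 7: ref 3 -> HIT, frames=[5,4,3] (faults so far: 4)
  step 8: ref 4 -> HIT, frames=[5,4,3] (faults so far: 4)
  step 9: ref 3 -> HIT, frames=[5,4,3] (faults so far: 4)
  step 10: ref 1 -> FAULT, evict 3, frames=[5,4,1] (faults so far: 5)
  Optimal total faults: 5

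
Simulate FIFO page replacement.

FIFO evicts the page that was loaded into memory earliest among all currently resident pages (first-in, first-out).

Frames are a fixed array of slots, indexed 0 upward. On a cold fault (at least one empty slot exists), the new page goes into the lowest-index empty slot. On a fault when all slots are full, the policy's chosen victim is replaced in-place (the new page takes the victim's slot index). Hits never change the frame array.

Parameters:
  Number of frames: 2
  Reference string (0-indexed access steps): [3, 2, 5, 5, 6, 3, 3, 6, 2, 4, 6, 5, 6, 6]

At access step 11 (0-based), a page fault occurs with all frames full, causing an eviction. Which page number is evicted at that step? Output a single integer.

Step 0: ref 3 -> FAULT, frames=[3,-]
Step 1: ref 2 -> FAULT, frames=[3,2]
Step 2: ref 5 -> FAULT, evict 3, frames=[5,2]
Step 3: ref 5 -> HIT, frames=[5,2]
Step 4: ref 6 -> FAULT, evict 2, frames=[5,6]
Step 5: ref 3 -> FAULT, evict 5, frames=[3,6]
Step 6: ref 3 -> HIT, frames=[3,6]
Step 7: ref 6 -> HIT, frames=[3,6]
Step 8: ref 2 -> FAULT, evict 6, frames=[3,2]
Step 9: ref 4 -> FAULT, evict 3, frames=[4,2]
Step 10: ref 6 -> FAULT, evict 2, frames=[4,6]
Step 11: ref 5 -> FAULT, evict 4, frames=[5,6]
At step 11: evicted page 4

Answer: 4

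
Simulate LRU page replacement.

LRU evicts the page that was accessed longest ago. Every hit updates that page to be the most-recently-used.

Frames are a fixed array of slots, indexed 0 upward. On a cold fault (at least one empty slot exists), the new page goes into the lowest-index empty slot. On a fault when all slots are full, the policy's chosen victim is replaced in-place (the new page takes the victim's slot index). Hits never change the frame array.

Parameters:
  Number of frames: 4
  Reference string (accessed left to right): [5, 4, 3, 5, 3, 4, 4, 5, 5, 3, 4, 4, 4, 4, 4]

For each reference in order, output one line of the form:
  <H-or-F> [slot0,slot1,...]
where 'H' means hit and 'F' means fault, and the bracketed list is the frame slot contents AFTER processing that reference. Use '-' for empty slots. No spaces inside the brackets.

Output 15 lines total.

F [5,-,-,-]
F [5,4,-,-]
F [5,4,3,-]
H [5,4,3,-]
H [5,4,3,-]
H [5,4,3,-]
H [5,4,3,-]
H [5,4,3,-]
H [5,4,3,-]
H [5,4,3,-]
H [5,4,3,-]
H [5,4,3,-]
H [5,4,3,-]
H [5,4,3,-]
H [5,4,3,-]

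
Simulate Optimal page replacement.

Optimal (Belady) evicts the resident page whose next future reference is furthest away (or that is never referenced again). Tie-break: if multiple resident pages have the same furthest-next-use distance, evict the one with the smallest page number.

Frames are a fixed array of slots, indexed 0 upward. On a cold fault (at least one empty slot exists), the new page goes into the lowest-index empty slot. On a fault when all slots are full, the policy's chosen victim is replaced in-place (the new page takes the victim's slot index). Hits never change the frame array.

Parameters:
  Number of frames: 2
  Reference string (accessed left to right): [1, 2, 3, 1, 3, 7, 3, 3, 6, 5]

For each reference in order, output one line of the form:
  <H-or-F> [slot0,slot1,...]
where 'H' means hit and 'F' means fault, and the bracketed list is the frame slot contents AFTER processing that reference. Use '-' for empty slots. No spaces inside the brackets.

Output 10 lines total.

F [1,-]
F [1,2]
F [1,3]
H [1,3]
H [1,3]
F [7,3]
H [7,3]
H [7,3]
F [7,6]
F [7,5]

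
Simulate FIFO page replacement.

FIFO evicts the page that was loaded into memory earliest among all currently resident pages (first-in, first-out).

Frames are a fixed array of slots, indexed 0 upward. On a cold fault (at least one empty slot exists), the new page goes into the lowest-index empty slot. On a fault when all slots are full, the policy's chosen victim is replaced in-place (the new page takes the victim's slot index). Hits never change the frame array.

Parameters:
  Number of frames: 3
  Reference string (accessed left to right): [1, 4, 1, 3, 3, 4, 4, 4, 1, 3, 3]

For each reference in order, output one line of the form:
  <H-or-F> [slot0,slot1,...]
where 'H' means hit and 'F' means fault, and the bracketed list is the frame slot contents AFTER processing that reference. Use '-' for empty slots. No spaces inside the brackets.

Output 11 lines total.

F [1,-,-]
F [1,4,-]
H [1,4,-]
F [1,4,3]
H [1,4,3]
H [1,4,3]
H [1,4,3]
H [1,4,3]
H [1,4,3]
H [1,4,3]
H [1,4,3]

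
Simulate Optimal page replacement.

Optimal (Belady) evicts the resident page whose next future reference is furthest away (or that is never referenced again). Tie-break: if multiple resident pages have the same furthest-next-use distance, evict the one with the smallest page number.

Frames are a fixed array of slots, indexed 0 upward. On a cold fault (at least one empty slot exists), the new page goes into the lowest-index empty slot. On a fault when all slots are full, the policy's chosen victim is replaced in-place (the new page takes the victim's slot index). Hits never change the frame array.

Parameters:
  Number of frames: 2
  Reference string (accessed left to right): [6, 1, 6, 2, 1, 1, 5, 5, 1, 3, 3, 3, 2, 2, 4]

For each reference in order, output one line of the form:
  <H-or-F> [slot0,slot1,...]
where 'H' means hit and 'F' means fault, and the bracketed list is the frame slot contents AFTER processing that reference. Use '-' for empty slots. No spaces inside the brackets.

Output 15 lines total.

F [6,-]
F [6,1]
H [6,1]
F [2,1]
H [2,1]
H [2,1]
F [5,1]
H [5,1]
H [5,1]
F [5,3]
H [5,3]
H [5,3]
F [5,2]
H [5,2]
F [5,4]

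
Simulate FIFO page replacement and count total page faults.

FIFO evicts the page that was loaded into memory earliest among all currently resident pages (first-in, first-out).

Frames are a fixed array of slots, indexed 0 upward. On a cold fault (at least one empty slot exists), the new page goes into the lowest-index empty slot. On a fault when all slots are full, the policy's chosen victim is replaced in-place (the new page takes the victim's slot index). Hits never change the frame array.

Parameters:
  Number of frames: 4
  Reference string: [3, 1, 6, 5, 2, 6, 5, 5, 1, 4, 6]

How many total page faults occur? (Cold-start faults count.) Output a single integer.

Answer: 6

Derivation:
Step 0: ref 3 → FAULT, frames=[3,-,-,-]
Step 1: ref 1 → FAULT, frames=[3,1,-,-]
Step 2: ref 6 → FAULT, frames=[3,1,6,-]
Step 3: ref 5 → FAULT, frames=[3,1,6,5]
Step 4: ref 2 → FAULT (evict 3), frames=[2,1,6,5]
Step 5: ref 6 → HIT, frames=[2,1,6,5]
Step 6: ref 5 → HIT, frames=[2,1,6,5]
Step 7: ref 5 → HIT, frames=[2,1,6,5]
Step 8: ref 1 → HIT, frames=[2,1,6,5]
Step 9: ref 4 → FAULT (evict 1), frames=[2,4,6,5]
Step 10: ref 6 → HIT, frames=[2,4,6,5]
Total faults: 6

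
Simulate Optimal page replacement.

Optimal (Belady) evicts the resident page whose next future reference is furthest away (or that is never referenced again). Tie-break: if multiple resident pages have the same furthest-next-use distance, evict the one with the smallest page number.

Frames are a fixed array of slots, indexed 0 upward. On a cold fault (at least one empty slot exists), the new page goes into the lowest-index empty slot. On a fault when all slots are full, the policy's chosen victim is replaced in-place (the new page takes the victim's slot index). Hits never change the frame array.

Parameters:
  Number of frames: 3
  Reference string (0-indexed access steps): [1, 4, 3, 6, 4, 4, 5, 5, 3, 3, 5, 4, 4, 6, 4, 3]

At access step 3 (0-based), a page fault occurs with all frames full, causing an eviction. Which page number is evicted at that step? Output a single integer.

Answer: 1

Derivation:
Step 0: ref 1 -> FAULT, frames=[1,-,-]
Step 1: ref 4 -> FAULT, frames=[1,4,-]
Step 2: ref 3 -> FAULT, frames=[1,4,3]
Step 3: ref 6 -> FAULT, evict 1, frames=[6,4,3]
At step 3: evicted page 1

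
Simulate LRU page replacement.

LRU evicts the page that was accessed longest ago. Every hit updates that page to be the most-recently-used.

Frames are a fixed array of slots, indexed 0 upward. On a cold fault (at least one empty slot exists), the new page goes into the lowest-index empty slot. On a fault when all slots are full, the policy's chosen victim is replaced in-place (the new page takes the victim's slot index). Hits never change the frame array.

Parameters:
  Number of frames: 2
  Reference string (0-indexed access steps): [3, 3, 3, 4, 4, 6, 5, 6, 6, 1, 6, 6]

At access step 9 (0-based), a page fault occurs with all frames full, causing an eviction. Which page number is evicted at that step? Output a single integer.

Answer: 5

Derivation:
Step 0: ref 3 -> FAULT, frames=[3,-]
Step 1: ref 3 -> HIT, frames=[3,-]
Step 2: ref 3 -> HIT, frames=[3,-]
Step 3: ref 4 -> FAULT, frames=[3,4]
Step 4: ref 4 -> HIT, frames=[3,4]
Step 5: ref 6 -> FAULT, evict 3, frames=[6,4]
Step 6: ref 5 -> FAULT, evict 4, frames=[6,5]
Step 7: ref 6 -> HIT, frames=[6,5]
Step 8: ref 6 -> HIT, frames=[6,5]
Step 9: ref 1 -> FAULT, evict 5, frames=[6,1]
At step 9: evicted page 5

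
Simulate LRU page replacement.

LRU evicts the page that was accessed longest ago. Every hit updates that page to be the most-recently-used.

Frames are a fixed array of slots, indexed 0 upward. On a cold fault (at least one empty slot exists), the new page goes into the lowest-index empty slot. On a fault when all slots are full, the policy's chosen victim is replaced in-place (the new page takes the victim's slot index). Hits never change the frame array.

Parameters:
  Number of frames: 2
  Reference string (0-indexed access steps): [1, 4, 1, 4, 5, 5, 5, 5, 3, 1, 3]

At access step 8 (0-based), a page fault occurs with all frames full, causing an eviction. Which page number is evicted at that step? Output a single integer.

Answer: 4

Derivation:
Step 0: ref 1 -> FAULT, frames=[1,-]
Step 1: ref 4 -> FAULT, frames=[1,4]
Step 2: ref 1 -> HIT, frames=[1,4]
Step 3: ref 4 -> HIT, frames=[1,4]
Step 4: ref 5 -> FAULT, evict 1, frames=[5,4]
Step 5: ref 5 -> HIT, frames=[5,4]
Step 6: ref 5 -> HIT, frames=[5,4]
Step 7: ref 5 -> HIT, frames=[5,4]
Step 8: ref 3 -> FAULT, evict 4, frames=[5,3]
At step 8: evicted page 4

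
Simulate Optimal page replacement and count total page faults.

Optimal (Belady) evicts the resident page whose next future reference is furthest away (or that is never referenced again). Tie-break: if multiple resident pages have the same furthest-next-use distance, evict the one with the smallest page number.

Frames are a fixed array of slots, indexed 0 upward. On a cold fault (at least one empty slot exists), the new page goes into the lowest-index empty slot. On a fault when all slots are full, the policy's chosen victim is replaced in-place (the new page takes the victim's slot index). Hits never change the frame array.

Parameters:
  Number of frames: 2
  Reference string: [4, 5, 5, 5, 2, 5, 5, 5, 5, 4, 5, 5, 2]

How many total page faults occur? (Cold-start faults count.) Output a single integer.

Answer: 5

Derivation:
Step 0: ref 4 → FAULT, frames=[4,-]
Step 1: ref 5 → FAULT, frames=[4,5]
Step 2: ref 5 → HIT, frames=[4,5]
Step 3: ref 5 → HIT, frames=[4,5]
Step 4: ref 2 → FAULT (evict 4), frames=[2,5]
Step 5: ref 5 → HIT, frames=[2,5]
Step 6: ref 5 → HIT, frames=[2,5]
Step 7: ref 5 → HIT, frames=[2,5]
Step 8: ref 5 → HIT, frames=[2,5]
Step 9: ref 4 → FAULT (evict 2), frames=[4,5]
Step 10: ref 5 → HIT, frames=[4,5]
Step 11: ref 5 → HIT, frames=[4,5]
Step 12: ref 2 → FAULT (evict 4), frames=[2,5]
Total faults: 5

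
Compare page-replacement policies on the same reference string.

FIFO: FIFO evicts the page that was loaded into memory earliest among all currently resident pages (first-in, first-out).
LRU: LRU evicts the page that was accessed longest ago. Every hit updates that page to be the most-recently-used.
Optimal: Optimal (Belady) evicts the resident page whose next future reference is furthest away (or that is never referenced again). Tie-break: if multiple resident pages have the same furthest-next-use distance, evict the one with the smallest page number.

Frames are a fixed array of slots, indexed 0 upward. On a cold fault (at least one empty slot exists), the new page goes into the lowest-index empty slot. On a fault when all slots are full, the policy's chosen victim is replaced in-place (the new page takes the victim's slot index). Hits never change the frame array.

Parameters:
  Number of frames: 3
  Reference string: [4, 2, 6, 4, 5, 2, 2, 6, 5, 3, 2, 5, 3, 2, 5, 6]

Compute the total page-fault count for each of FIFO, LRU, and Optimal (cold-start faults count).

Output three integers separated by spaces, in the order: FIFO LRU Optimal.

--- FIFO ---
  step 0: ref 4 -> FAULT, frames=[4,-,-] (faults so far: 1)
  step 1: ref 2 -> FAULT, frames=[4,2,-] (faults so far: 2)
  step 2: ref 6 -> FAULT, frames=[4,2,6] (faults so far: 3)
  step 3: ref 4 -> HIT, frames=[4,2,6] (faults so far: 3)
  step 4: ref 5 -> FAULT, evict 4, frames=[5,2,6] (faults so far: 4)
  step 5: ref 2 -> HIT, frames=[5,2,6] (faults so far: 4)
  step 6: ref 2 -> HIT, frames=[5,2,6] (faults so far: 4)
  step 7: ref 6 -> HIT, frames=[5,2,6] (faults so far: 4)
  step 8: ref 5 -> HIT, frames=[5,2,6] (faults so far: 4)
  step 9: ref 3 -> FAULT, evict 2, frames=[5,3,6] (faults so far: 5)
  step 10: ref 2 -> FAULT, evict 6, frames=[5,3,2] (faults so far: 6)
  step 11: ref 5 -> HIT, frames=[5,3,2] (faults so far: 6)
  step 12: ref 3 -> HIT, frames=[5,3,2] (faults so far: 6)
  step 13: ref 2 -> HIT, frames=[5,3,2] (faults so far: 6)
  step 14: ref 5 -> HIT, frames=[5,3,2] (faults so far: 6)
  step 15: ref 6 -> FAULT, evict 5, frames=[6,3,2] (faults so far: 7)
  FIFO total faults: 7
--- LRU ---
  step 0: ref 4 -> FAULT, frames=[4,-,-] (faults so far: 1)
  step 1: ref 2 -> FAULT, frames=[4,2,-] (faults so far: 2)
  step 2: ref 6 -> FAULT, frames=[4,2,6] (faults so far: 3)
  step 3: ref 4 -> HIT, frames=[4,2,6] (faults so far: 3)
  step 4: ref 5 -> FAULT, evict 2, frames=[4,5,6] (faults so far: 4)
  step 5: ref 2 -> FAULT, evict 6, frames=[4,5,2] (faults so far: 5)
  step 6: ref 2 -> HIT, frames=[4,5,2] (faults so far: 5)
  step 7: ref 6 -> FAULT, evict 4, frames=[6,5,2] (faults so far: 6)
  step 8: ref 5 -> HIT, frames=[6,5,2] (faults so far: 6)
  step 9: ref 3 -> FAULT, evict 2, frames=[6,5,3] (faults so far: 7)
  step 10: ref 2 -> FAULT, evict 6, frames=[2,5,3] (faults so far: 8)
  step 11: ref 5 -> HIT, frames=[2,5,3] (faults so far: 8)
  step 12: ref 3 -> HIT, frames=[2,5,3] (faults so far: 8)
  step 13: ref 2 -> HIT, frames=[2,5,3] (faults so far: 8)
  step 14: ref 5 -> HIT, frames=[2,5,3] (faults so far: 8)
  step 15: ref 6 -> FAULT, evict 3, frames=[2,5,6] (faults so far: 9)
  LRU total faults: 9
--- Optimal ---
  step 0: ref 4 -> FAULT, frames=[4,-,-] (faults so far: 1)
  step 1: ref 2 -> FAULT, frames=[4,2,-] (faults so far: 2)
  step 2: ref 6 -> FAULT, frames=[4,2,6] (faults so far: 3)
  step 3: ref 4 -> HIT, frames=[4,2,6] (faults so far: 3)
  step 4: ref 5 -> FAULT, evict 4, frames=[5,2,6] (faults so far: 4)
  step 5: ref 2 -> HIT, frames=[5,2,6] (faults so far: 4)
  step 6: ref 2 -> HIT, frames=[5,2,6] (faults so far: 4)
  step 7: ref 6 -> HIT, frames=[5,2,6] (faults so far: 4)
  step 8: ref 5 -> HIT, frames=[5,2,6] (faults so far: 4)
  step 9: ref 3 -> FAULT, evict 6, frames=[5,2,3] (faults so far: 5)
  step 10: ref 2 -> HIT, frames=[5,2,3] (faults so far: 5)
  step 11: ref 5 -> HIT, frames=[5,2,3] (faults so far: 5)
  step 12: ref 3 -> HIT, frames=[5,2,3] (faults so far: 5)
  step 13: ref 2 -> HIT, frames=[5,2,3] (faults so far: 5)
  step 14: ref 5 -> HIT, frames=[5,2,3] (faults so far: 5)
  step 15: ref 6 -> FAULT, evict 2, frames=[5,6,3] (faults so far: 6)
  Optimal total faults: 6

Answer: 7 9 6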